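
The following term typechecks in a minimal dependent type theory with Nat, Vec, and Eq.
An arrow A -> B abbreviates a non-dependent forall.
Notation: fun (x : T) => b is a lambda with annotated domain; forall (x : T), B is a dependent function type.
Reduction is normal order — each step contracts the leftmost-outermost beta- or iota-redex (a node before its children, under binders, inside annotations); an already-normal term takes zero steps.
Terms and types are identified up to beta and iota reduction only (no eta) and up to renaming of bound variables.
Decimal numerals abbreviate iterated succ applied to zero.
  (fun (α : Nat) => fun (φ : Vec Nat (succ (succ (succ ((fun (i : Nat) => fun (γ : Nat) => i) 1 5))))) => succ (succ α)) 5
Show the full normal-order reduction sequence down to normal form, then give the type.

normal-order reduction:
  (fun (α : Nat) => fun (φ : Vec Nat (succ (succ (succ ((fun (i : Nat) => fun (γ : Nat) => i) 1 5))))) => succ (succ α)) 5
  ~> fun (α : Vec Nat (succ (succ (succ ((fun (φ : Nat) => fun (i : Nat) => φ) 1 5))))) => 7
  ~> fun (α : Vec Nat (succ (succ (succ ((fun (φ : Nat) => 1) 5))))) => 7
  ~> fun (α : Vec Nat 4) => 7
the term's type:
  Vec Nat 4 -> Nat


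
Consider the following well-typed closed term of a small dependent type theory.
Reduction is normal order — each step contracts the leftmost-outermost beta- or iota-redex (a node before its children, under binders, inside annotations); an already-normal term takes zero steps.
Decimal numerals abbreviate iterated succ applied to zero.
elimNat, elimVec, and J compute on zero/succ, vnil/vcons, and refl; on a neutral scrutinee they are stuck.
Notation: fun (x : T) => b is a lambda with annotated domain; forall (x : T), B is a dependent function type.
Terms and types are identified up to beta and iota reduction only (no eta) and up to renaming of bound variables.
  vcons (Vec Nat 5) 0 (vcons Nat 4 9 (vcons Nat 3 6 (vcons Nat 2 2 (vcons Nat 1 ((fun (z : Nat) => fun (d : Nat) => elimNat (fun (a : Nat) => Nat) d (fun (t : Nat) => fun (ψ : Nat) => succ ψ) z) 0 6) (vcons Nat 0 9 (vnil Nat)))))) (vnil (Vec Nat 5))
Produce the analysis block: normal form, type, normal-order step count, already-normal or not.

normal form:
  vcons (Vec Nat 5) 0 (vcons Nat 4 9 (vcons Nat 3 6 (vcons Nat 2 2 (vcons Nat 1 6 (vcons Nat 0 9 (vnil Nat)))))) (vnil (Vec Nat 5))
inferred type:
  Vec (Vec Nat 5) 1
normal-order step count: 3
already normal: no
first contracted redex: a beta-redex


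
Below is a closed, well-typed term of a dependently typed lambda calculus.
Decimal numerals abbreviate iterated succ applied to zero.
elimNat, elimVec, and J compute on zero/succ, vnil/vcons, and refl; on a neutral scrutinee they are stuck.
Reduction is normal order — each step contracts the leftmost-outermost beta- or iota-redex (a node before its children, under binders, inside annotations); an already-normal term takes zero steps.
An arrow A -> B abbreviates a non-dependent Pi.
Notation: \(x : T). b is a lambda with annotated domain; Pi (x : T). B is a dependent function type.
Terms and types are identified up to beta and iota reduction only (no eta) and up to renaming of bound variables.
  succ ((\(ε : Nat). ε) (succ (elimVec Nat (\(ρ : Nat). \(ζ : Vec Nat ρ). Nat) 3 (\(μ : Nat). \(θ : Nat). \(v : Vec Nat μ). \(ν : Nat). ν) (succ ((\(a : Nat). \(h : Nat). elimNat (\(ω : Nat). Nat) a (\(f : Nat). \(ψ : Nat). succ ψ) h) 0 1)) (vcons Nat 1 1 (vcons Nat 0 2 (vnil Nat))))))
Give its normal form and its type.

reduced normal form:
  5
inferred type:
  Nat
observation: the first redex contracted is a beta-redex; the normal form is reached in 12 normal-order steps.


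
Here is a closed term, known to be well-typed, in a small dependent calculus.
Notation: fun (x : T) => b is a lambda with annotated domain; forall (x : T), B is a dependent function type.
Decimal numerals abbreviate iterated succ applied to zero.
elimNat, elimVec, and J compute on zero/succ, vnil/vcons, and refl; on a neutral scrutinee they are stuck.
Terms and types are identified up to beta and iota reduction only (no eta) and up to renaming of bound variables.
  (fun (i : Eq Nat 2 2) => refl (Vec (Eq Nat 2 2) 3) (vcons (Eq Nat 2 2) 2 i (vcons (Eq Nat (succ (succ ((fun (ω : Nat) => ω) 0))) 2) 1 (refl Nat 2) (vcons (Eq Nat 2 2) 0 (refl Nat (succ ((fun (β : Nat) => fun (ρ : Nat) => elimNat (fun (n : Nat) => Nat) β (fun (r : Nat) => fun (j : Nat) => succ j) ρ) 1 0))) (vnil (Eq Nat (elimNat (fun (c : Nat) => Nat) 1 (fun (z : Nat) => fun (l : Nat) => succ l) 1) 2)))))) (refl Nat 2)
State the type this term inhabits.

type:
  Eq (Vec (Eq Nat 2 2) 3) (vcons (Eq Nat 2 2) 2 (refl Nat 2) (vcons (Eq Nat 2 2) 1 (refl Nat 2) (vcons (Eq Nat 2 2) 0 (refl Nat 2) (vnil (Eq Nat 2 2))))) (vcons (Eq Nat 2 2) 2 (refl Nat 2) (vcons (Eq Nat 2 2) 1 (refl Nat 2) (vcons (Eq Nat 2 2) 0 (refl Nat 2) (vnil (Eq Nat 2 2)))))


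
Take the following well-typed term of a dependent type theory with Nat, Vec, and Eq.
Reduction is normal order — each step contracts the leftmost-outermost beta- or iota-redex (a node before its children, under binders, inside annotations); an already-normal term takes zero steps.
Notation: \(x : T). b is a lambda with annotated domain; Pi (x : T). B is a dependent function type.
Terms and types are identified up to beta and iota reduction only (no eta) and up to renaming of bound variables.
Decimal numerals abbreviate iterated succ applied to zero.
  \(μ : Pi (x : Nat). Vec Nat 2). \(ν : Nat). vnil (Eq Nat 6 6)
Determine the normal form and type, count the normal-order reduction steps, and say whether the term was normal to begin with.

normal form:
  \(μ : Pi (x : Nat). Vec Nat 2). \(ν : Nat). vnil (Eq Nat 6 6)
the term's type:
  Pi (μ : Pi (x : Nat). Vec Nat 2). Pi (ν : Nat). Vec (Eq Nat 6 6) 0
normal-order step count: 0
started in normal form: yes


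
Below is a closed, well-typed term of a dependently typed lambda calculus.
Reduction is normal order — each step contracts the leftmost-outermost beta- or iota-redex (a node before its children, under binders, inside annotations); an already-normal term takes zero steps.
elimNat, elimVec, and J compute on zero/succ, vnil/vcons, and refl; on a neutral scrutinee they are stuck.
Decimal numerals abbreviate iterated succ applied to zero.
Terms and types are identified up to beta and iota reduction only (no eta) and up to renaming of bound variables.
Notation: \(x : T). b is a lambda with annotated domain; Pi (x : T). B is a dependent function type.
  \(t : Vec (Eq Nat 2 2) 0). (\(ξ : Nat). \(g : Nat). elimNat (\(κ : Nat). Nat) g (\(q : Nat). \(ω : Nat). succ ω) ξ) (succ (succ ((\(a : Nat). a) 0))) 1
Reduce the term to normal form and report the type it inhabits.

reduced normal form:
  \(t : Vec (Eq Nat 2 2) 0). 3
inferred type:
  Pi (t : Vec (Eq Nat 2 2) 0). Nat


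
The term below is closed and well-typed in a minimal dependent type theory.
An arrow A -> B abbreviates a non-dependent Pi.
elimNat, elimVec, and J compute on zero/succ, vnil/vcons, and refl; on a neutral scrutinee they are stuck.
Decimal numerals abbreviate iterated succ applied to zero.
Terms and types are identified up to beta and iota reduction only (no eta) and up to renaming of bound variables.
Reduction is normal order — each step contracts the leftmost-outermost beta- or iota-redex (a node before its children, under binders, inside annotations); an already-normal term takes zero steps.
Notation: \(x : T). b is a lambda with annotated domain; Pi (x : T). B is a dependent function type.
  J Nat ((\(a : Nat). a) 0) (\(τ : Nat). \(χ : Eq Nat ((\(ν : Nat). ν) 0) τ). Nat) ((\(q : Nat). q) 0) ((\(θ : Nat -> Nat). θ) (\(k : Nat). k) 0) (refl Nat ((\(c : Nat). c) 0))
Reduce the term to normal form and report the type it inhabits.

normal form:
  0
the term's type:
  Nat
observation: reduction starts at a J iota-redex, and 2 normal-order steps reach the normal form.


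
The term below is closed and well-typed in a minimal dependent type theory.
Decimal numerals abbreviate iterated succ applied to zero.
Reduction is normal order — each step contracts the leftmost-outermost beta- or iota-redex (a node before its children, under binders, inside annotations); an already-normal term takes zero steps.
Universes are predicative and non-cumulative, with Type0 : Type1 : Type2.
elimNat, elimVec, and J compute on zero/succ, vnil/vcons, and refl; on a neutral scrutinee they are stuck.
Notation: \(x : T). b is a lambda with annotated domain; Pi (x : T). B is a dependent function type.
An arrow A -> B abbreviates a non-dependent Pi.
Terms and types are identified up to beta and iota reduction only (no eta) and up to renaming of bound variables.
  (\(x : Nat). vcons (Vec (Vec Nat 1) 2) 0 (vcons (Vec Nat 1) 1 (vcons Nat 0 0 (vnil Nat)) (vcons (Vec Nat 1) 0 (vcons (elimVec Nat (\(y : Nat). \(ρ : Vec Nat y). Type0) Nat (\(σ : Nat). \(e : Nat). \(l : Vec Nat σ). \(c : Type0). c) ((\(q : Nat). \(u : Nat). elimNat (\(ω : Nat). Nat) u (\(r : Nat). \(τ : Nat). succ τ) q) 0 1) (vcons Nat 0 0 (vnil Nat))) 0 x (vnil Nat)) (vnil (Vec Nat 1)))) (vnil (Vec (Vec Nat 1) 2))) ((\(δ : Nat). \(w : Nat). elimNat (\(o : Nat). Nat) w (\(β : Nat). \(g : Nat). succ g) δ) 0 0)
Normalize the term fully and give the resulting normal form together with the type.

reduced normal form:
  vcons (Vec (Vec Nat 1) 2) 0 (vcons (Vec Nat 1) 1 (vcons Nat 0 0 (vnil Nat)) (vcons (Vec Nat 1) 0 (vcons Nat 0 0 (vnil Nat)) (vnil (Vec Nat 1)))) (vnil (Vec (Vec Nat 1) 2))
inferred type:
  Vec (Vec (Vec Nat 1) 2) 1


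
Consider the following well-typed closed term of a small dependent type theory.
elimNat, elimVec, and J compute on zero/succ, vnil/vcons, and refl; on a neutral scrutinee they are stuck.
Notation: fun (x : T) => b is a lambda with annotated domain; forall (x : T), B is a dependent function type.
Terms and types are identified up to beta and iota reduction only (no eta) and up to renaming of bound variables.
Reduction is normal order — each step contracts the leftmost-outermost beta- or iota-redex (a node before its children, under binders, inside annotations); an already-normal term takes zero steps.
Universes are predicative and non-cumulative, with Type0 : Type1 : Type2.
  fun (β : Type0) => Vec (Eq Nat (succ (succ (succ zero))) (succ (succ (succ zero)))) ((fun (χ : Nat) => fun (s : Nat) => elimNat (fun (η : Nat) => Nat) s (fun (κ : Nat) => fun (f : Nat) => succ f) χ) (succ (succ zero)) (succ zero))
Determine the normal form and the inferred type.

resulting normal form:
  fun (β : Type0) => Vec (Eq Nat (succ (succ (succ zero))) (succ (succ (succ zero)))) (succ (succ (succ zero)))
the term's type:
  forall (β : Type0), Type0
observation: 9 normal-order steps normalize the term, beginning with a beta-redex.


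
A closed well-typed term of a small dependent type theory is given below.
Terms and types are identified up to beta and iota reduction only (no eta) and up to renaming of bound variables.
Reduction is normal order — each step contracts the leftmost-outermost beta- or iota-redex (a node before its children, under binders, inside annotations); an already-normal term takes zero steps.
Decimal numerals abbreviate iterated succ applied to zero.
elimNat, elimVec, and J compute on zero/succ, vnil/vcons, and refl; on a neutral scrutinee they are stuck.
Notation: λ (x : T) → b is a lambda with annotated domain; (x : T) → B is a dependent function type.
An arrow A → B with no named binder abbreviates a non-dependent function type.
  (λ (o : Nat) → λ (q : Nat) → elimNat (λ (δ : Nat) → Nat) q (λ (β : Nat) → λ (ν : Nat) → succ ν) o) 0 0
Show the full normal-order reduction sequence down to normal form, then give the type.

reduction (normal order):
  (λ (o : Nat) → λ (q : Nat) → elimNat (λ (δ : Nat) → Nat) q (λ (β : Nat) → λ (ν : Nat) → succ ν) o) 0 0
  ~> (λ (o : Nat) → elimNat (λ (q : Nat) → Nat) o (λ (δ : Nat) → λ (β : Nat) → succ β) 0) 0
  ~> elimNat (λ (o : Nat) → Nat) 0 (λ (q : Nat) → λ (δ : Nat) → succ δ) 0
  ~> 0
the term's type:
  Nat


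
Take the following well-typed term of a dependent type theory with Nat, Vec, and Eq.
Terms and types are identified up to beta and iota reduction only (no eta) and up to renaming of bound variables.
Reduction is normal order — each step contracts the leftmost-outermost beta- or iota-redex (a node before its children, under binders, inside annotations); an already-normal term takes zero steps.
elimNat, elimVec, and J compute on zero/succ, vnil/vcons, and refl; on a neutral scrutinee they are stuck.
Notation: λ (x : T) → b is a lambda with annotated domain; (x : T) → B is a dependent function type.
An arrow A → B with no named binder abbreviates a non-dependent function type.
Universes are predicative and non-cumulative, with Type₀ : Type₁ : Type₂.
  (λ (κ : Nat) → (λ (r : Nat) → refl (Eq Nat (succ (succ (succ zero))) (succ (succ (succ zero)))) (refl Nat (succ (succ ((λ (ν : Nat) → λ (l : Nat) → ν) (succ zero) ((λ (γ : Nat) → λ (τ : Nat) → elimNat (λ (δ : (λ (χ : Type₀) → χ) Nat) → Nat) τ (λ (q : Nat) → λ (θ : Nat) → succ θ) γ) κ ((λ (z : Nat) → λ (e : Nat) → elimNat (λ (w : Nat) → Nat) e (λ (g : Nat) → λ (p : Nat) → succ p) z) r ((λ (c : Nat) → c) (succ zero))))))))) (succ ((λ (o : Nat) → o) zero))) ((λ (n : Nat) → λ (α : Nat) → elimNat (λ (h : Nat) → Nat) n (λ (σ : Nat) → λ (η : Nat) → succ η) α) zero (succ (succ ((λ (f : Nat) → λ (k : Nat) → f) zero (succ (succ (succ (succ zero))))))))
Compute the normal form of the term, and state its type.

reduced normal form:
  refl (Eq Nat (succ (succ (succ zero))) (succ (succ (succ zero)))) (refl Nat (succ (succ (succ zero))))
type:
  Eq (Eq Nat (succ (succ (succ zero))) (succ (succ (succ zero)))) (refl Nat (succ (succ (succ zero)))) (refl Nat (succ (succ (succ zero))))
observation: the term reaches its normal form after 4 normal-order steps.


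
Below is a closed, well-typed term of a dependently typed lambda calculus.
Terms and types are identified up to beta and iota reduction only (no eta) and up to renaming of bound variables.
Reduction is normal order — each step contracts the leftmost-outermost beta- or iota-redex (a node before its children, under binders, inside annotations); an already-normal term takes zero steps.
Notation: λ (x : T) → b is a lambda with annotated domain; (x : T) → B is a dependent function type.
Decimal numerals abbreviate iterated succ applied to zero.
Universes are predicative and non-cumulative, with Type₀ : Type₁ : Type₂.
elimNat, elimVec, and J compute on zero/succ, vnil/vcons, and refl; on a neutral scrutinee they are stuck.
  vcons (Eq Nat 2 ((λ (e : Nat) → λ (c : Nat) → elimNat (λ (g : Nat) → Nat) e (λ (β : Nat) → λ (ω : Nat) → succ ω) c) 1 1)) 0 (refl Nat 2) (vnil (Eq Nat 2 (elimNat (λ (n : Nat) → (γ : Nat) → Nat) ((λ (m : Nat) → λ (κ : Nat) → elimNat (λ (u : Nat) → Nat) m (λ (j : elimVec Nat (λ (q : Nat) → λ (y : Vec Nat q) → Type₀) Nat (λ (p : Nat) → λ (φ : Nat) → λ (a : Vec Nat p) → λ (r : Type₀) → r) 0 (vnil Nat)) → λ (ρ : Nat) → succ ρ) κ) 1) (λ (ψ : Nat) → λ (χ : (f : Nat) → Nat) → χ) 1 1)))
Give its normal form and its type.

resulting normal form:
  vcons (Eq Nat 2 2) 0 (refl Nat 2) (vnil (Eq Nat 2 2))
inferred type:
  Vec (Eq Nat 2 2) 1
observation: the leftmost-outermost redex is a beta-redex, and normalization takes 16 steps.


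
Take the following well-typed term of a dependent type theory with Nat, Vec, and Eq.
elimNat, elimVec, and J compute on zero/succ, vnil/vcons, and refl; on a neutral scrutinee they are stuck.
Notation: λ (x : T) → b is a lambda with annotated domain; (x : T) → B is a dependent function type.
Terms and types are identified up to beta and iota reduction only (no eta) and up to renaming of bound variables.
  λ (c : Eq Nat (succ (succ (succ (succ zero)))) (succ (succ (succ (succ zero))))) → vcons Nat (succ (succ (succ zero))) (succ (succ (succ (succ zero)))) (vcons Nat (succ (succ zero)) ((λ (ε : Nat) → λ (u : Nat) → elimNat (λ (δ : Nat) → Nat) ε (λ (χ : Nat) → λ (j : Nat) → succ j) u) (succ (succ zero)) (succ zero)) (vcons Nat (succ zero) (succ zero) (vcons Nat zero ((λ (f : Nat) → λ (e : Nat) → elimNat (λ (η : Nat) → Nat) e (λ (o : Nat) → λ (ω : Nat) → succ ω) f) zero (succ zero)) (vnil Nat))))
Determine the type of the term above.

type:
  (c : Eq Nat (succ (succ (succ (succ zero)))) (succ (succ (succ (succ zero))))) → Vec Nat (succ (succ (succ (succ zero))))


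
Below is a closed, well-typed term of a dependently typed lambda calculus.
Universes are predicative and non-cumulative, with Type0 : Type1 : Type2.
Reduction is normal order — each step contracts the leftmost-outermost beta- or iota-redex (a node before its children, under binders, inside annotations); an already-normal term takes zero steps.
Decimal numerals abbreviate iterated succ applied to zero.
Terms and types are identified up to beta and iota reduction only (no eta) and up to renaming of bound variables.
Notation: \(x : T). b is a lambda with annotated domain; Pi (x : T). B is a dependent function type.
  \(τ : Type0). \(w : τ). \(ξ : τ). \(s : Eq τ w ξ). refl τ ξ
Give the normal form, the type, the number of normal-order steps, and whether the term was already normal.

resulting normal form:
  \(τ : Type0). \(w : τ). \(ξ : τ). \(s : Eq τ w ξ). refl τ ξ
type:
  Pi (τ : Type0). Pi (w : τ). Pi (ξ : τ). Pi (s : Eq τ w ξ). Eq τ ξ ξ
reduction steps (normal order): 0
term was already normal: yes


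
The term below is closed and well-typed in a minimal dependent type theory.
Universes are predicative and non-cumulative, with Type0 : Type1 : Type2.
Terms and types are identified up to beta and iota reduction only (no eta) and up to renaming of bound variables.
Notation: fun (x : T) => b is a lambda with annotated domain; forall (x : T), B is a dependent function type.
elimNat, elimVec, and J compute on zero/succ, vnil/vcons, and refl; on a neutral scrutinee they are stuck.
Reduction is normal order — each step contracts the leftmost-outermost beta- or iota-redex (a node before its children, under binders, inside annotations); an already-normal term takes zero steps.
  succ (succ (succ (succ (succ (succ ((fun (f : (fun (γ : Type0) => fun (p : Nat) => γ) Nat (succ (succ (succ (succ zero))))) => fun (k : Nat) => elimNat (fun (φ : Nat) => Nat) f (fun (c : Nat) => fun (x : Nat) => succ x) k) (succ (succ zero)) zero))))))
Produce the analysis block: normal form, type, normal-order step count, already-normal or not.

resulting normal form:
  succ (succ (succ (succ (succ (succ (succ (succ zero)))))))
inferred type:
  Nat
normal-order step count: 3
already normal: no
first redex: a beta-redex


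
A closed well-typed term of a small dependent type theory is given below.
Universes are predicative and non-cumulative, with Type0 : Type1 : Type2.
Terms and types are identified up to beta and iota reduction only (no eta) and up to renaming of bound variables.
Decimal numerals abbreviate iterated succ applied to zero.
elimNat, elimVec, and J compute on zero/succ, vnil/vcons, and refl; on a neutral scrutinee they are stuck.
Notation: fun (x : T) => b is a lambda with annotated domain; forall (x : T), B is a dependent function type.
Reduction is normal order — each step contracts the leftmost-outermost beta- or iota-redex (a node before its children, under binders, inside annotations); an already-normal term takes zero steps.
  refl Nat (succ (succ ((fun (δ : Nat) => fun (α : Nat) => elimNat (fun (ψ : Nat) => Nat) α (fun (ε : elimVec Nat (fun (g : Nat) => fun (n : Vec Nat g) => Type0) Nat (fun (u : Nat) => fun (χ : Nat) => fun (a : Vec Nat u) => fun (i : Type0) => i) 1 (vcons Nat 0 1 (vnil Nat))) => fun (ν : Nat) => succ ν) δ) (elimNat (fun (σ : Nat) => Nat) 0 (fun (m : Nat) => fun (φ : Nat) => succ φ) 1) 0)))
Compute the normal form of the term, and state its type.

reduced normal form:
  refl Nat 3
the term's type:
  Eq Nat 3 3
observation: 16 normal-order steps normalize the term, beginning with a beta-redex.


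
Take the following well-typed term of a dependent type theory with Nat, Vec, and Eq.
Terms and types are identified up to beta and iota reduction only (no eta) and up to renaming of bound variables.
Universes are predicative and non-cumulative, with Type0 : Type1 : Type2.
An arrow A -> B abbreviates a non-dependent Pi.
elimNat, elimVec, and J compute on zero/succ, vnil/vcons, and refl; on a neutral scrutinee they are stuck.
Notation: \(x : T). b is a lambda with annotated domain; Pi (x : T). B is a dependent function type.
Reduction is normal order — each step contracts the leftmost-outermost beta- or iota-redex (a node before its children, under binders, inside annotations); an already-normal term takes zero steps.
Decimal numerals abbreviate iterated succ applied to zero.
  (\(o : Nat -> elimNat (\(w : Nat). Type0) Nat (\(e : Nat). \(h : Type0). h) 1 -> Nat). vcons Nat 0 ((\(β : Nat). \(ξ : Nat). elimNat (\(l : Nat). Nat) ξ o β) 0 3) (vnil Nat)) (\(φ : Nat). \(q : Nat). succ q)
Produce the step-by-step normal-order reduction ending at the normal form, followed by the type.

reduction (normal order):
  (\(o : Nat -> elimNat (\(w : Nat). Type0) Nat (\(e : Nat). \(h : Type0). h) 1 -> Nat). vcons Nat 0 ((\(β : Nat). \(ξ : Nat). elimNat (\(l : Nat). Nat) ξ o β) 0 3) (vnil Nat)) (\(φ : Nat). \(q : Nat). succ q)
  ~> vcons Nat 0 ((\(o : Nat). \(w : Nat). elimNat (\(e : Nat). Nat) w (\(h : Nat). \(β : Nat). succ β) o) 0 3) (vnil Nat)
  ~> vcons Nat 0 ((\(o : Nat). elimNat (\(w : Nat). Nat) o (\(e : Nat). \(h : Nat). succ h) 0) 3) (vnil Nat)
  ~> vcons Nat 0 (elimNat (\(o : Nat). Nat) 3 (\(w : Nat). \(e : Nat). succ e) 0) (vnil Nat)
  ~> vcons Nat 0 3 (vnil Nat)
the term's type:
  Vec Nat 1


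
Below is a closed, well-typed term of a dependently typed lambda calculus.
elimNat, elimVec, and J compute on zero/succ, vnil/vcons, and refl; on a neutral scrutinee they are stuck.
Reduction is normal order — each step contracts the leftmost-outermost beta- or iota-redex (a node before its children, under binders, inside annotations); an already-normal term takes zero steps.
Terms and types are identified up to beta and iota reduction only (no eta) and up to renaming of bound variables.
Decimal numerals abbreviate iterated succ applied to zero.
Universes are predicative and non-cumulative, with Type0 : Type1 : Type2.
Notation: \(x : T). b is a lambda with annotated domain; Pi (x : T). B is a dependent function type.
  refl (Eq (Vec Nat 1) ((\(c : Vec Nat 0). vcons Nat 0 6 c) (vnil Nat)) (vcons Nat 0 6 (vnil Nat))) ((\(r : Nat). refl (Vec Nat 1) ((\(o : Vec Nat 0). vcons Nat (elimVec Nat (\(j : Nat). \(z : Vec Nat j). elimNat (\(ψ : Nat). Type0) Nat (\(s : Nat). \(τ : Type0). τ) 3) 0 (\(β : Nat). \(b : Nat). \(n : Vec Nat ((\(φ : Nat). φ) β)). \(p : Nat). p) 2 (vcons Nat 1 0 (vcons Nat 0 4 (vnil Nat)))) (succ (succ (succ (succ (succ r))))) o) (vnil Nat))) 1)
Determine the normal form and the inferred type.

normal form:
  refl (Eq (Vec Nat 1) (vcons Nat 0 6 (vnil Nat)) (vcons Nat 0 6 (vnil Nat))) (refl (Vec Nat 1) (vcons Nat 0 6 (vnil Nat)))
type:
  Eq (Eq (Vec Nat 1) (vcons Nat 0 6 (vnil Nat)) (vcons Nat 0 6 (vnil Nat))) (refl (Vec Nat 1) (vcons Nat 0 6 (vnil Nat))) (refl (Vec Nat 1) (vcons Nat 0 6 (vnil Nat)))
observation: reduction starts at a beta-redex, and 14 normal-order steps reach the normal form.


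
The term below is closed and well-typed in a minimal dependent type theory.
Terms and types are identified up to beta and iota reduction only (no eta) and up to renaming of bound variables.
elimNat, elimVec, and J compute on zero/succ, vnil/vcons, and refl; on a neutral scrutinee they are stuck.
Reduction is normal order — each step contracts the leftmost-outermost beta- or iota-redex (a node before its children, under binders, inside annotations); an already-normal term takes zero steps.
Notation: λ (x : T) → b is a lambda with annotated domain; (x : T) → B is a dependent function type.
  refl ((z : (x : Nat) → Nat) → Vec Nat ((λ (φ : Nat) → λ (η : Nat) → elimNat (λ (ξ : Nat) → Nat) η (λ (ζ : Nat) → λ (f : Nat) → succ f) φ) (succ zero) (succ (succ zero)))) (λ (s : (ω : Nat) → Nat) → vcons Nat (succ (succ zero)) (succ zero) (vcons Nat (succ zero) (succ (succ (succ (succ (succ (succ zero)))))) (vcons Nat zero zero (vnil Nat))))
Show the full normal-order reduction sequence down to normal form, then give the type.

normal-order reduction sequence:
  refl ((z : (x : Nat) → Nat) → Vec Nat ((λ (φ : Nat) → λ (η : Nat) → elimNat (λ (ξ : Nat) → Nat) η (λ (ζ : Nat) → λ (f : Nat) → succ f) φ) (succ zero) (succ (succ zero)))) (λ (s : (ω : Nat) → Nat) → vcons Nat (succ (succ zero)) (succ zero) (vcons Nat (succ zero) (succ (succ (succ (succ (succ (succ zero)))))) (vcons Nat zero zero (vnil Nat))))
  ~> refl ((z : (x : Nat) → Nat) → Vec Nat ((λ (φ : Nat) → elimNat (λ (η : Nat) → Nat) φ (λ (ξ : Nat) → λ (ζ : Nat) → succ ζ) (succ zero)) (succ (succ zero)))) (λ (f : (s : Nat) → Nat) → vcons Nat (succ (succ zero)) (succ zero) (vcons Nat (succ zero) (succ (succ (succ (succ (succ (succ zero)))))) (vcons Nat zero zero (vnil Nat))))
  ~> refl ((z : (x : Nat) → Nat) → Vec Nat (elimNat (λ (φ : Nat) → Nat) (succ (succ zero)) (λ (η : Nat) → λ (ξ : Nat) → succ ξ) (succ zero))) (λ (ζ : (f : Nat) → Nat) → vcons Nat (succ (succ zero)) (succ zero) (vcons Nat (succ zero) (succ (succ (succ (succ (succ (succ zero)))))) (vcons Nat zero zero (vnil Nat))))
  ~> refl ((z : (x : Nat) → Nat) → Vec Nat ((λ (φ : Nat) → λ (η : Nat) → succ η) zero (elimNat (λ (ξ : Nat) → Nat) (succ (succ zero)) (λ (ζ : Nat) → λ (f : Nat) → succ f) zero))) (λ (s : (ω : Nat) → Nat) → vcons Nat (succ (succ zero)) (succ zero) (vcons Nat (succ zero) (succ (succ (succ (succ (succ (succ zero)))))) (vcons Nat zero zero (vnil Nat))))
  ~> refl ((z : (x : Nat) → Nat) → Vec Nat ((λ (φ : Nat) → succ φ) (elimNat (λ (η : Nat) → Nat) (succ (succ zero)) (λ (ξ : Nat) → λ (ζ : Nat) → succ ζ) zero))) (λ (f : (s : Nat) → Nat) → vcons Nat (succ (succ zero)) (succ zero) (vcons Nat (succ zero) (succ (succ (succ (succ (succ (succ zero)))))) (vcons Nat zero zero (vnil Nat))))
  ~> refl ((z : (x : Nat) → Nat) → Vec Nat (succ (elimNat (λ (φ : Nat) → Nat) (succ (succ zero)) (λ (η : Nat) → λ (ξ : Nat) → succ ξ) zero))) (λ (ζ : (f : Nat) → Nat) → vcons Nat (succ (succ zero)) (succ zero) (vcons Nat (succ zero) (succ (succ (succ (succ (succ (succ zero)))))) (vcons Nat zero zero (vnil Nat))))
  ~> refl ((z : (x : Nat) → Nat) → Vec Nat (succ (succ (succ zero)))) (λ (φ : (η : Nat) → Nat) → vcons Nat (succ (succ zero)) (succ zero) (vcons Nat (succ zero) (succ (succ (succ (succ (succ (succ zero)))))) (vcons Nat zero zero (vnil Nat))))
the term's type:
  Eq ((z : (x : Nat) → Nat) → Vec Nat (succ (succ (succ zero)))) (λ (φ : (η : Nat) → Nat) → vcons Nat (succ (succ zero)) (succ zero) (vcons Nat (succ zero) (succ (succ (succ (succ (succ (succ zero)))))) (vcons Nat zero zero (vnil Nat)))) (λ (ξ : (ζ : Nat) → Nat) → vcons Nat (succ (succ zero)) (succ zero) (vcons Nat (succ zero) (succ (succ (succ (succ (succ (succ zero)))))) (vcons Nat zero zero (vnil Nat))))


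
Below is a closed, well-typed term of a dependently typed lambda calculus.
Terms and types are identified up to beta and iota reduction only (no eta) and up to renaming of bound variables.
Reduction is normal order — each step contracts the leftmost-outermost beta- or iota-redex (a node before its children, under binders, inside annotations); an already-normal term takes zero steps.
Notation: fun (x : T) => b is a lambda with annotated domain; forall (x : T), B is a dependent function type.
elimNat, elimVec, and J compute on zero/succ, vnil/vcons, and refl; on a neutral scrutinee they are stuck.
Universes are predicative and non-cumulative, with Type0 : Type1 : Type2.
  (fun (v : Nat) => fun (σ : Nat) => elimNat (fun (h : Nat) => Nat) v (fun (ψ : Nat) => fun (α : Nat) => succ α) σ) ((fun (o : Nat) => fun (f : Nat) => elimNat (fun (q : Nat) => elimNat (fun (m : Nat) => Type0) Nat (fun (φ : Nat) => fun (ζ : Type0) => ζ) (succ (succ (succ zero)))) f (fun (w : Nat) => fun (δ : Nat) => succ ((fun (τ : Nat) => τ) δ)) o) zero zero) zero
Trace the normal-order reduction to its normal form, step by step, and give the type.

normal-order reduction:
  (fun (v : Nat) => fun (σ : Nat) => elimNat (fun (h : Nat) => Nat) v (fun (ψ : Nat) => fun (α : Nat) => succ α) σ) ((fun (o : Nat) => fun (f : Nat) => elimNat (fun (q : Nat) => elimNat (fun (m : Nat) => Type0) Nat (fun (φ : Nat) => fun (ζ : Type0) => ζ) (succ (succ (succ zero)))) f (fun (w : Nat) => fun (δ : Nat) => succ ((fun (τ : Nat) => τ) δ)) o) zero zero) zero
  ~> (fun (v : Nat) => elimNat (fun (σ : Nat) => Nat) ((fun (h : Nat) => fun (ψ : Nat) => elimNat (fun (α : Nat) => elimNat (fun (o : Nat) => Type0) Nat (fun (f : Nat) => fun (q : Type0) => q) (succ (succ (succ zero)))) ψ (fun (m : Nat) => fun (φ : Nat) => succ ((fun (ζ : Nat) => ζ) φ)) h) zero zero) (fun (w : Nat) => fun (δ : Nat) => succ δ) v) zero
  ~> elimNat (fun (v : Nat) => Nat) ((fun (σ : Nat) => fun (h : Nat) => elimNat (fun (ψ : Nat) => elimNat (fun (α : Nat) => Type0) Nat (fun (o : Nat) => fun (f : Type0) => f) (succ (succ (succ zero)))) h (fun (q : Nat) => fun (m : Nat) => succ ((fun (φ : Nat) => φ) m)) σ) zero zero) (fun (ζ : Nat) => fun (w : Nat) => succ w) zero
  ~> (fun (v : Nat) => fun (σ : Nat) => elimNat (fun (h : Nat) => elimNat (fun (ψ : Nat) => Type0) Nat (fun (α : Nat) => fun (o : Type0) => o) (succ (succ (succ zero)))) σ (fun (f : Nat) => fun (q : Nat) => succ ((fun (m : Nat) => m) q)) v) zero zero
  ~> (fun (v : Nat) => elimNat (fun (σ : Nat) => elimNat (fun (h : Nat) => Type0) Nat (fun (ψ : Nat) => fun (α : Type0) => α) (succ (succ (succ zero)))) v (fun (o : Nat) => fun (f : Nat) => succ ((fun (q : Nat) => q) f)) zero) zero
  ~> elimNat (fun (v : Nat) => elimNat (fun (σ : Nat) => Type0) Nat (fun (h : Nat) => fun (ψ : Type0) => ψ) (succ (succ (succ zero)))) zero (fun (α : Nat) => fun (o : Nat) => succ ((fun (f : Nat) => f) o)) zero
  ~> zero
inferred type:
  Nat


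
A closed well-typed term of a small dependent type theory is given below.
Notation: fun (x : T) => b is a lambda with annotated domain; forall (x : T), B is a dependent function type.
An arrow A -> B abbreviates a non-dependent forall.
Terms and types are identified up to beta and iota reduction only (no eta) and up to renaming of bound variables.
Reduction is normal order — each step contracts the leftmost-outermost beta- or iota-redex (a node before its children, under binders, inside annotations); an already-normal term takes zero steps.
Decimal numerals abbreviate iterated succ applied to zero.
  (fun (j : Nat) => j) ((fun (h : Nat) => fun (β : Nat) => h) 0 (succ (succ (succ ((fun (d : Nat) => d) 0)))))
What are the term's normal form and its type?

reduced normal form:
  0
type:
  Nat
observation: the leftmost-outermost redex is a beta-redex, and normalization takes 3 steps.


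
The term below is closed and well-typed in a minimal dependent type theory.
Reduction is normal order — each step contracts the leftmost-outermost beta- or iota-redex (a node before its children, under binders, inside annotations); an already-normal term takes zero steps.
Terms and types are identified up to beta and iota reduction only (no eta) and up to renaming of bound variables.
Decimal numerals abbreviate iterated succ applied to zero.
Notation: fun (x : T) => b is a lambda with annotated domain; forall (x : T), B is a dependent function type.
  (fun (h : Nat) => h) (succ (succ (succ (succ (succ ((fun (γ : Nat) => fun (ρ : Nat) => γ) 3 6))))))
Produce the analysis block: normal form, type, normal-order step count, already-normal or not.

resulting normal form:
  8
the term's type:
  Nat
normal-order step count: 3
term was already normal: no
first redex: a beta-redex


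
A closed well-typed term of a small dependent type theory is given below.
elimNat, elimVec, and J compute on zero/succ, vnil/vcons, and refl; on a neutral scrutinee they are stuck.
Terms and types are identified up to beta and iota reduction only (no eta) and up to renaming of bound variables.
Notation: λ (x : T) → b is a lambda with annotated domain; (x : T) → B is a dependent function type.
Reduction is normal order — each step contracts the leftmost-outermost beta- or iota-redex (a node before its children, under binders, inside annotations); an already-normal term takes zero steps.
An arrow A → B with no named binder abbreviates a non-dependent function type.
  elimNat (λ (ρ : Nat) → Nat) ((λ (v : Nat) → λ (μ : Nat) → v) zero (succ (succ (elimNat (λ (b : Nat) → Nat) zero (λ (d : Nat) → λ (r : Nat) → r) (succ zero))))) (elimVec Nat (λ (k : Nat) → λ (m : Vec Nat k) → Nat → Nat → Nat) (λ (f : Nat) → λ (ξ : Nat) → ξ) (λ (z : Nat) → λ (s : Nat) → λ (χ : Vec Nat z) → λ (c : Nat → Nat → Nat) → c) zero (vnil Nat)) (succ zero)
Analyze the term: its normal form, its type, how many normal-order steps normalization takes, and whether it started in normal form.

normal form:
  zero
type:
  Nat
normal-order step count: 7
already normal: no
first contracted redex: an elimNat iota-redex


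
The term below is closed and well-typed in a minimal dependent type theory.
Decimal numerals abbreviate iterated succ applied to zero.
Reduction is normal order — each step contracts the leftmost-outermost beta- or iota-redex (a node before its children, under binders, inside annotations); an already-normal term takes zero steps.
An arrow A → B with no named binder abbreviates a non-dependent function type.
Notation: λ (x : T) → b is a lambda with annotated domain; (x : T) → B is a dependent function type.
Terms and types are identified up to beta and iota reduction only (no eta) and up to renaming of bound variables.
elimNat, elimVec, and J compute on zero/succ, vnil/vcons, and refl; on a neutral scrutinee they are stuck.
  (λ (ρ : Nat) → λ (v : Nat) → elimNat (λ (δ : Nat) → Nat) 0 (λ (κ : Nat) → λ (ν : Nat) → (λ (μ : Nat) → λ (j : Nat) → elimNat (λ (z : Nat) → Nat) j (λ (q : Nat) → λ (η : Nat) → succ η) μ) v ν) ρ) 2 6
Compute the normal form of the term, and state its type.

normal form:
  12
the term's type:
  Nat


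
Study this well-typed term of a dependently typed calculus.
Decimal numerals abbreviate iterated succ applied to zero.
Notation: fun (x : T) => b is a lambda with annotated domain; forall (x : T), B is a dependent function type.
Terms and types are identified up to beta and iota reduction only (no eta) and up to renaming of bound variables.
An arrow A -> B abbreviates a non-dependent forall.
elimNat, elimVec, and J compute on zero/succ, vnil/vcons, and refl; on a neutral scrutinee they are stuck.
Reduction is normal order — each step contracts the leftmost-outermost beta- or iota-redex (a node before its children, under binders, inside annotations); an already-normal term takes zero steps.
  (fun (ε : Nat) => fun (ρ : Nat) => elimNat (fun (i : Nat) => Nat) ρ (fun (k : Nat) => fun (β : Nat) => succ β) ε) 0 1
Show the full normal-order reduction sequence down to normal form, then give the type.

normal-order reduction:
  (fun (ε : Nat) => fun (ρ : Nat) => elimNat (fun (i : Nat) => Nat) ρ (fun (k : Nat) => fun (β : Nat) => succ β) ε) 0 1
  ~> (fun (ε : Nat) => elimNat (fun (ρ : Nat) => Nat) ε (fun (i : Nat) => fun (k : Nat) => succ k) 0) 1
  ~> elimNat (fun (ε : Nat) => Nat) 1 (fun (ρ : Nat) => fun (i : Nat) => succ i) 0
  ~> 1
type:
  Nat


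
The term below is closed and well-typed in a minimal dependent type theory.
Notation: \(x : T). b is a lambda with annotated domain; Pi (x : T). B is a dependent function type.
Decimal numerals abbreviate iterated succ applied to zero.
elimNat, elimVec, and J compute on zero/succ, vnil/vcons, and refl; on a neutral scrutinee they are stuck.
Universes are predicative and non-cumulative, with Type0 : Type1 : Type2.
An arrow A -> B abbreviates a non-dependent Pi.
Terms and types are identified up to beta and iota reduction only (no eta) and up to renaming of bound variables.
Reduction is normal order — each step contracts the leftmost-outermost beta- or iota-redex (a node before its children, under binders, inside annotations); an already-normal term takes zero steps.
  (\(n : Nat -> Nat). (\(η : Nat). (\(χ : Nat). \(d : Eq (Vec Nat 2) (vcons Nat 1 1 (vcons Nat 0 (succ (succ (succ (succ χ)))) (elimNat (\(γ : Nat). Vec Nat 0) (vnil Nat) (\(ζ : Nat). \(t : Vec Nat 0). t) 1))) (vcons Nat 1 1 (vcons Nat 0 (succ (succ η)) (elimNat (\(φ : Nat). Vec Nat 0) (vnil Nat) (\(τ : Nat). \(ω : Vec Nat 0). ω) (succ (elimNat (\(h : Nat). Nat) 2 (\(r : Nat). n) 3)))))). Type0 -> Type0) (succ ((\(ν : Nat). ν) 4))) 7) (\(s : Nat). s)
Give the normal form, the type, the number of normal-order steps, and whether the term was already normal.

reduced normal form:
  \(n : Eq (Vec Nat 2) (vcons Nat 1 1 (vcons Nat 0 9 (vnil Nat))) (vcons Nat 1 1 (vcons Nat 0 9 (vnil Nat)))). Type0 -> Type0
type:
  Eq (Vec Nat 2) (vcons Nat 1 1 (vcons Nat 0 9 (vnil Nat))) (vcons Nat 1 1 (vcons Nat 0 9 (vnil Nat))) -> Type1
steps to reach normal form (normal order): 28
term was already normal: no
first redex: a beta-redex


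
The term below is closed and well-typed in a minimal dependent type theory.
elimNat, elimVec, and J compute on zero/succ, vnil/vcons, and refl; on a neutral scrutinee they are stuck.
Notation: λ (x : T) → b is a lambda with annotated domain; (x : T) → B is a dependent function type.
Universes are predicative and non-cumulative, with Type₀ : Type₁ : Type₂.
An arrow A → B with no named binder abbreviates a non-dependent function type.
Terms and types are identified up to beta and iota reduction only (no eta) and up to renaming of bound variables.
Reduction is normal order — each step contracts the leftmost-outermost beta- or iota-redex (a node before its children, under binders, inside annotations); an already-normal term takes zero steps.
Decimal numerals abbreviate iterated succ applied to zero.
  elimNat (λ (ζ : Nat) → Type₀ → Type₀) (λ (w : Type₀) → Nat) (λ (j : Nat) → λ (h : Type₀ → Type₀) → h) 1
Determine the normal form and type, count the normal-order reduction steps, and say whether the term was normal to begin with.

resulting normal form:
  λ (ζ : Type₀) → Nat
the term's type:
  Type₀ → Type₀
reduction steps (normal order): 4
term was already normal: no
first redex: an elimNat iota-redex


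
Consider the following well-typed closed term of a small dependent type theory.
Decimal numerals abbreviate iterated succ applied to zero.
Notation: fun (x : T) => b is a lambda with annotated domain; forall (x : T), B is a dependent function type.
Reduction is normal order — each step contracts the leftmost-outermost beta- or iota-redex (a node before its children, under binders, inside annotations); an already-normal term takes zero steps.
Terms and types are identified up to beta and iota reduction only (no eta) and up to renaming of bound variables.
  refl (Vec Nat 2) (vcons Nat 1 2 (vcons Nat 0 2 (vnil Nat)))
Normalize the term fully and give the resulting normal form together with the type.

reduced normal form:
  refl (Vec Nat 2) (vcons Nat 1 2 (vcons Nat 0 2 (vnil Nat)))
the term's type:
  Eq (Vec Nat 2) (vcons Nat 1 2 (vcons Nat 0 2 (vnil Nat))) (vcons Nat 1 2 (vcons Nat 0 2 (vnil Nat)))
observation: no redex remains anywhere in the term; it is its own normal form.


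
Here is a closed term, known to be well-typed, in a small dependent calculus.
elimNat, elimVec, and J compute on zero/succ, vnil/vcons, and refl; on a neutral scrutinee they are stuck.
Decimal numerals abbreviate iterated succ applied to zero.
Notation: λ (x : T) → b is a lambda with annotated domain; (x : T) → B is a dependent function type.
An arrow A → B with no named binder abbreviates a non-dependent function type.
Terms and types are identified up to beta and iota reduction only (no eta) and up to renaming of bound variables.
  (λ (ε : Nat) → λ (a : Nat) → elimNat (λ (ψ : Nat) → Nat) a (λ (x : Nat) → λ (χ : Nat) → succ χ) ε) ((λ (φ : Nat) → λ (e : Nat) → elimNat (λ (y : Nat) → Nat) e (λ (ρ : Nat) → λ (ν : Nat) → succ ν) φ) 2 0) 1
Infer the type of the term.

inferred type:
  Nat
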